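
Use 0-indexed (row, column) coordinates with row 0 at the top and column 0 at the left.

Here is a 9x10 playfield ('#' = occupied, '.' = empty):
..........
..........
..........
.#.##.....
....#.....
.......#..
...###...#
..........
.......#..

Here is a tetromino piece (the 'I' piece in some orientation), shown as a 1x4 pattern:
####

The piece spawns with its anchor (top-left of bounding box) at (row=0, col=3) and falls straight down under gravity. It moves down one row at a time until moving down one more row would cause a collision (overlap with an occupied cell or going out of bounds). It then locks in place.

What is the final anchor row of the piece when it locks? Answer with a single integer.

Answer: 2

Derivation:
Spawn at (row=0, col=3). Try each row:
  row 0: fits
  row 1: fits
  row 2: fits
  row 3: blocked -> lock at row 2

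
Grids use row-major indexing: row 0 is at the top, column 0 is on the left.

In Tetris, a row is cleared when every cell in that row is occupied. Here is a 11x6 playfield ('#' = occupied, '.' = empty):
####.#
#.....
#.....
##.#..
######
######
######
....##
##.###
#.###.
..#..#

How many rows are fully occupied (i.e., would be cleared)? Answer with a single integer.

Check each row:
  row 0: 1 empty cell -> not full
  row 1: 5 empty cells -> not full
  row 2: 5 empty cells -> not full
  row 3: 3 empty cells -> not full
  row 4: 0 empty cells -> FULL (clear)
  row 5: 0 empty cells -> FULL (clear)
  row 6: 0 empty cells -> FULL (clear)
  row 7: 4 empty cells -> not full
  row 8: 1 empty cell -> not full
  row 9: 2 empty cells -> not full
  row 10: 4 empty cells -> not full
Total rows cleared: 3

Answer: 3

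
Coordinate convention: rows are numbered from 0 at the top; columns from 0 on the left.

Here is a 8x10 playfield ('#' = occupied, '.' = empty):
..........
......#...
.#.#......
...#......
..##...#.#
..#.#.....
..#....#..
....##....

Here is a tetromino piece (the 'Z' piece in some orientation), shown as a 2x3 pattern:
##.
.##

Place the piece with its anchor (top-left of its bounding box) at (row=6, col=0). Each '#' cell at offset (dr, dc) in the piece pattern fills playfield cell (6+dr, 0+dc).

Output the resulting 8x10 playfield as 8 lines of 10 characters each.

Answer: ..........
......#...
.#.#......
...#......
..##...#.#
..#.#.....
###....#..
.##.##....

Derivation:
Fill (6+0,0+0) = (6,0)
Fill (6+0,0+1) = (6,1)
Fill (6+1,0+1) = (7,1)
Fill (6+1,0+2) = (7,2)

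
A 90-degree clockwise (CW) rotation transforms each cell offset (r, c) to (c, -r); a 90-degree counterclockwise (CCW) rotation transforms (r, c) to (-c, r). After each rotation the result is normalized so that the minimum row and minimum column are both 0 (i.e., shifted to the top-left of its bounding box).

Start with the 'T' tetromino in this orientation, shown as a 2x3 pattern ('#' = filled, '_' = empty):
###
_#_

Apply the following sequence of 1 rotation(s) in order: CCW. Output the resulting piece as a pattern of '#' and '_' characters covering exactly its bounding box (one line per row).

Start:
###
_#_
After rotation 1 (CCW):
#_
##
#_

Answer: #_
##
#_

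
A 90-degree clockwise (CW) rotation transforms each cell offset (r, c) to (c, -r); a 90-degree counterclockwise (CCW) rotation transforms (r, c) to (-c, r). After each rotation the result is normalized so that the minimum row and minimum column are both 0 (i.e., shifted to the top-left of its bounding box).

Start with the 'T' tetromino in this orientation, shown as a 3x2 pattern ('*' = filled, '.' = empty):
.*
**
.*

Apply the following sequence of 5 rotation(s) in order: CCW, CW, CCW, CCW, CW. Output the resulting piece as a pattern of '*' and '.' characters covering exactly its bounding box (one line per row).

Start:
.*
**
.*
After rotation 1 (CCW):
***
.*.
After rotation 2 (CW):
.*
**
.*
After rotation 3 (CCW):
***
.*.
After rotation 4 (CCW):
*.
**
*.
After rotation 5 (CW):
***
.*.

Answer: ***
.*.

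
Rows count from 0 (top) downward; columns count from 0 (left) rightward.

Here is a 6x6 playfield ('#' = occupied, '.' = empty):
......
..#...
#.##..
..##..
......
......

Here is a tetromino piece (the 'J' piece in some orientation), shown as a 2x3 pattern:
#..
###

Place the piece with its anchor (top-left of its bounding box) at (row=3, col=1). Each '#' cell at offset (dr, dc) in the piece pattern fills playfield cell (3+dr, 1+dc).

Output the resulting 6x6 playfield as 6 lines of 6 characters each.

Answer: ......
..#...
#.##..
.###..
.###..
......

Derivation:
Fill (3+0,1+0) = (3,1)
Fill (3+1,1+0) = (4,1)
Fill (3+1,1+1) = (4,2)
Fill (3+1,1+2) = (4,3)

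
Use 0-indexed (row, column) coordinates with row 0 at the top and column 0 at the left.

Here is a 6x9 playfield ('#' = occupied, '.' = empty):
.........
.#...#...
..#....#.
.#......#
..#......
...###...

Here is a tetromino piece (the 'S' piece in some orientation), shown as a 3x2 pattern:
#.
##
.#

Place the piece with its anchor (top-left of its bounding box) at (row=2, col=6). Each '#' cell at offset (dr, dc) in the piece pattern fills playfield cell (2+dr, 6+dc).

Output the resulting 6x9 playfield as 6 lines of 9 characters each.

Answer: .........
.#...#...
..#...##.
.#....###
..#....#.
...###...

Derivation:
Fill (2+0,6+0) = (2,6)
Fill (2+1,6+0) = (3,6)
Fill (2+1,6+1) = (3,7)
Fill (2+2,6+1) = (4,7)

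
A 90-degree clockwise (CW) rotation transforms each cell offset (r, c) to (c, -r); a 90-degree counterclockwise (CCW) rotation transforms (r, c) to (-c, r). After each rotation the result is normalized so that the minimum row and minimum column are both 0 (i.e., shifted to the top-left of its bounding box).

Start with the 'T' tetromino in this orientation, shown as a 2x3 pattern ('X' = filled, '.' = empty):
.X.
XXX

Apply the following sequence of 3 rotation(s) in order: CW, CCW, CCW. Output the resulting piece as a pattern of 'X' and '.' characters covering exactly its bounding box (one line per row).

Answer: .X
XX
.X

Derivation:
Start:
.X.
XXX
After rotation 1 (CW):
X.
XX
X.
After rotation 2 (CCW):
.X.
XXX
After rotation 3 (CCW):
.X
XX
.X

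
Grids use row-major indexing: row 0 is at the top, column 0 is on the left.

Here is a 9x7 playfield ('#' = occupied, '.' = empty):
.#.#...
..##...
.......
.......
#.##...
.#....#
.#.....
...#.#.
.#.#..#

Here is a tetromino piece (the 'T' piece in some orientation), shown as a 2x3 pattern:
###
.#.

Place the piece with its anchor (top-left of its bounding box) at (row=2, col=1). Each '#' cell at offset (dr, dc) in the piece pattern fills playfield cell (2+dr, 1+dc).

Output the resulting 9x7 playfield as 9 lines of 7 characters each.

Answer: .#.#...
..##...
.###...
..#....
#.##...
.#....#
.#.....
...#.#.
.#.#..#

Derivation:
Fill (2+0,1+0) = (2,1)
Fill (2+0,1+1) = (2,2)
Fill (2+0,1+2) = (2,3)
Fill (2+1,1+1) = (3,2)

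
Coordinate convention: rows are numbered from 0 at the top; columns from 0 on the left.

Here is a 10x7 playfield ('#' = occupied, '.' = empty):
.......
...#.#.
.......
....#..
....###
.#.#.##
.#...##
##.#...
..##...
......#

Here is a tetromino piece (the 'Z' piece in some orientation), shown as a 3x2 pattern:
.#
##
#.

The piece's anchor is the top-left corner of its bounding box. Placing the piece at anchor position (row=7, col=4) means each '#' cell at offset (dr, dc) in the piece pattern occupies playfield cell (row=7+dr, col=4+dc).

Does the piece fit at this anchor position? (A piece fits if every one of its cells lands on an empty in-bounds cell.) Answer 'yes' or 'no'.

Check each piece cell at anchor (7, 4):
  offset (0,1) -> (7,5): empty -> OK
  offset (1,0) -> (8,4): empty -> OK
  offset (1,1) -> (8,5): empty -> OK
  offset (2,0) -> (9,4): empty -> OK
All cells valid: yes

Answer: yes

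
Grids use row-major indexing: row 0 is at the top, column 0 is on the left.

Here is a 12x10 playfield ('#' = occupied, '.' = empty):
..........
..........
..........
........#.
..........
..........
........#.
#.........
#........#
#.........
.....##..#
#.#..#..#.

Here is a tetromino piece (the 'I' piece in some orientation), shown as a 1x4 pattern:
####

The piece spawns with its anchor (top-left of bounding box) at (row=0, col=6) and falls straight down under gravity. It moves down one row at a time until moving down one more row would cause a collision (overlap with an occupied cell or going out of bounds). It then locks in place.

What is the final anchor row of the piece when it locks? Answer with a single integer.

Answer: 2

Derivation:
Spawn at (row=0, col=6). Try each row:
  row 0: fits
  row 1: fits
  row 2: fits
  row 3: blocked -> lock at row 2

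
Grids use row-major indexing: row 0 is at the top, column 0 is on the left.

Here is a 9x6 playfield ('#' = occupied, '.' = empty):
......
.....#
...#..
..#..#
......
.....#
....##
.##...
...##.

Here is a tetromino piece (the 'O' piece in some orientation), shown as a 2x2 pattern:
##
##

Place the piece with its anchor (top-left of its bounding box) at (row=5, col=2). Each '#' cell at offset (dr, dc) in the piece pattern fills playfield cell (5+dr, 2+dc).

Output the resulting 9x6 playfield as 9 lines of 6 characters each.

Answer: ......
.....#
...#..
..#..#
......
..##.#
..####
.##...
...##.

Derivation:
Fill (5+0,2+0) = (5,2)
Fill (5+0,2+1) = (5,3)
Fill (5+1,2+0) = (6,2)
Fill (5+1,2+1) = (6,3)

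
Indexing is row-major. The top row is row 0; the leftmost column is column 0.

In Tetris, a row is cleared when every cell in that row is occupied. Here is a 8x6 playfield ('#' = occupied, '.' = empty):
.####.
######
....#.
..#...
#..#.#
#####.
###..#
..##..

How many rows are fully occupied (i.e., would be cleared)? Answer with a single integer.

Answer: 1

Derivation:
Check each row:
  row 0: 2 empty cells -> not full
  row 1: 0 empty cells -> FULL (clear)
  row 2: 5 empty cells -> not full
  row 3: 5 empty cells -> not full
  row 4: 3 empty cells -> not full
  row 5: 1 empty cell -> not full
  row 6: 2 empty cells -> not full
  row 7: 4 empty cells -> not full
Total rows cleared: 1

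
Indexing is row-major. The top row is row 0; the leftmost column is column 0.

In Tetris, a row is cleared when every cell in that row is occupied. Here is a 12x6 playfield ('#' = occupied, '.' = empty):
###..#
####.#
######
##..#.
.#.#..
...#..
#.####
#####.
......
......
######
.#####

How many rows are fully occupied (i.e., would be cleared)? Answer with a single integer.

Answer: 2

Derivation:
Check each row:
  row 0: 2 empty cells -> not full
  row 1: 1 empty cell -> not full
  row 2: 0 empty cells -> FULL (clear)
  row 3: 3 empty cells -> not full
  row 4: 4 empty cells -> not full
  row 5: 5 empty cells -> not full
  row 6: 1 empty cell -> not full
  row 7: 1 empty cell -> not full
  row 8: 6 empty cells -> not full
  row 9: 6 empty cells -> not full
  row 10: 0 empty cells -> FULL (clear)
  row 11: 1 empty cell -> not full
Total rows cleared: 2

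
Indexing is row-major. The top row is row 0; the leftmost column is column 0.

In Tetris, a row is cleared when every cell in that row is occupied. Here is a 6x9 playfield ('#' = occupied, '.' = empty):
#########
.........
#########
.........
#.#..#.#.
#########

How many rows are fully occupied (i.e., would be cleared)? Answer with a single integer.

Answer: 3

Derivation:
Check each row:
  row 0: 0 empty cells -> FULL (clear)
  row 1: 9 empty cells -> not full
  row 2: 0 empty cells -> FULL (clear)
  row 3: 9 empty cells -> not full
  row 4: 5 empty cells -> not full
  row 5: 0 empty cells -> FULL (clear)
Total rows cleared: 3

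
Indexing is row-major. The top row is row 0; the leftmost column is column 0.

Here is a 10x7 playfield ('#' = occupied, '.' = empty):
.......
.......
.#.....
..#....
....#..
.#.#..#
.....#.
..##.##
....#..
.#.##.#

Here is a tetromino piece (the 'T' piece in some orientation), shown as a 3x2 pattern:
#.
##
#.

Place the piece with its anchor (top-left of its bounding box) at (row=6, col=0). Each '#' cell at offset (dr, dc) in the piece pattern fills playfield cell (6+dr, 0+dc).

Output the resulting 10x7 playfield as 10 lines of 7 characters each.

Answer: .......
.......
.#.....
..#....
....#..
.#.#..#
#....#.
####.##
#...#..
.#.##.#

Derivation:
Fill (6+0,0+0) = (6,0)
Fill (6+1,0+0) = (7,0)
Fill (6+1,0+1) = (7,1)
Fill (6+2,0+0) = (8,0)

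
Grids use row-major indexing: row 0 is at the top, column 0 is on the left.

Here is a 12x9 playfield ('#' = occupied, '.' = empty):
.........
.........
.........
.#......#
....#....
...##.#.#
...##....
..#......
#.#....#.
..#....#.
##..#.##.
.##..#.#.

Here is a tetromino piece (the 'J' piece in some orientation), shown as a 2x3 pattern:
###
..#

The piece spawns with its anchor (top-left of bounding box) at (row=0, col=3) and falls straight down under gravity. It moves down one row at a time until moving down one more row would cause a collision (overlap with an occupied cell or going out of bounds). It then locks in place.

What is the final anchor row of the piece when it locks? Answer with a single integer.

Answer: 3

Derivation:
Spawn at (row=0, col=3). Try each row:
  row 0: fits
  row 1: fits
  row 2: fits
  row 3: fits
  row 4: blocked -> lock at row 3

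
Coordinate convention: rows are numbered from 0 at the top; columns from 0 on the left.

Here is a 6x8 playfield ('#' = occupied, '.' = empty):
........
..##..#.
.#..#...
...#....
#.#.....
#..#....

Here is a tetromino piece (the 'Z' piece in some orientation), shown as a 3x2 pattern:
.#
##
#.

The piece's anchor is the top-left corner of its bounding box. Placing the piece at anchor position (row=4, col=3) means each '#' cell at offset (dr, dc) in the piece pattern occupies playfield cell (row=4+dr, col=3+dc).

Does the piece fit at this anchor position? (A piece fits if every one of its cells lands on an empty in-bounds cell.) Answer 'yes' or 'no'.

Check each piece cell at anchor (4, 3):
  offset (0,1) -> (4,4): empty -> OK
  offset (1,0) -> (5,3): occupied ('#') -> FAIL
  offset (1,1) -> (5,4): empty -> OK
  offset (2,0) -> (6,3): out of bounds -> FAIL
All cells valid: no

Answer: no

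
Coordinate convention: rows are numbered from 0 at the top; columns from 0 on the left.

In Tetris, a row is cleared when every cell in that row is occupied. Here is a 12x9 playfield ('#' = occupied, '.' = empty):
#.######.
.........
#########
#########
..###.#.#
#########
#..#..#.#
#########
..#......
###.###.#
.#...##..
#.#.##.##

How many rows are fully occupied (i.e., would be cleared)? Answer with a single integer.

Answer: 4

Derivation:
Check each row:
  row 0: 2 empty cells -> not full
  row 1: 9 empty cells -> not full
  row 2: 0 empty cells -> FULL (clear)
  row 3: 0 empty cells -> FULL (clear)
  row 4: 4 empty cells -> not full
  row 5: 0 empty cells -> FULL (clear)
  row 6: 5 empty cells -> not full
  row 7: 0 empty cells -> FULL (clear)
  row 8: 8 empty cells -> not full
  row 9: 2 empty cells -> not full
  row 10: 6 empty cells -> not full
  row 11: 3 empty cells -> not full
Total rows cleared: 4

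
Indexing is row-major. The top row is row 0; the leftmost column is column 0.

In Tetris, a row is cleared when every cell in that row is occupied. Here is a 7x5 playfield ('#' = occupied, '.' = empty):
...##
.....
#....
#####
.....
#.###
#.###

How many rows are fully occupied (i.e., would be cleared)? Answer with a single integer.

Check each row:
  row 0: 3 empty cells -> not full
  row 1: 5 empty cells -> not full
  row 2: 4 empty cells -> not full
  row 3: 0 empty cells -> FULL (clear)
  row 4: 5 empty cells -> not full
  row 5: 1 empty cell -> not full
  row 6: 1 empty cell -> not full
Total rows cleared: 1

Answer: 1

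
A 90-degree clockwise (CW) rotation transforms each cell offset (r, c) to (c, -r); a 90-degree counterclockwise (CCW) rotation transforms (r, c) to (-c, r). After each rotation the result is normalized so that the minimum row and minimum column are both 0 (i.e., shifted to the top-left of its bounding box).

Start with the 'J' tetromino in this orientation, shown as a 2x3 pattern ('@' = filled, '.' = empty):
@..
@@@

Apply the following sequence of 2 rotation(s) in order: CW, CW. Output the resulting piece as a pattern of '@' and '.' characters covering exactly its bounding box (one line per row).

Start:
@..
@@@
After rotation 1 (CW):
@@
@.
@.
After rotation 2 (CW):
@@@
..@

Answer: @@@
..@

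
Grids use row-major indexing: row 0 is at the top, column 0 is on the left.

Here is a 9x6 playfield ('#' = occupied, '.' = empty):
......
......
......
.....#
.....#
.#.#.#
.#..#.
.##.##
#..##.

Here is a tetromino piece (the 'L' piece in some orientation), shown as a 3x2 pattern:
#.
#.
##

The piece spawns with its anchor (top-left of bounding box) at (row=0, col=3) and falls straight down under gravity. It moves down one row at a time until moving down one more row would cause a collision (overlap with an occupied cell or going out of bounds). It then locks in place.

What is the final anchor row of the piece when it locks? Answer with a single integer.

Spawn at (row=0, col=3). Try each row:
  row 0: fits
  row 1: fits
  row 2: fits
  row 3: blocked -> lock at row 2

Answer: 2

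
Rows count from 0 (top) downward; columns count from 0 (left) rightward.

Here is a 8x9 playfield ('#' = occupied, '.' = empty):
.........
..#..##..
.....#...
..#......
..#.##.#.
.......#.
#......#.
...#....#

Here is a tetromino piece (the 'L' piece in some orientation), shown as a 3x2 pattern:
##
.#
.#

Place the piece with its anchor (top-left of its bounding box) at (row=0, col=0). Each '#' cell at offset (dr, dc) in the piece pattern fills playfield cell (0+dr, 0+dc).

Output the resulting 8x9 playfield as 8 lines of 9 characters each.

Answer: ##.......
.##..##..
.#...#...
..#......
..#.##.#.
.......#.
#......#.
...#....#

Derivation:
Fill (0+0,0+0) = (0,0)
Fill (0+0,0+1) = (0,1)
Fill (0+1,0+1) = (1,1)
Fill (0+2,0+1) = (2,1)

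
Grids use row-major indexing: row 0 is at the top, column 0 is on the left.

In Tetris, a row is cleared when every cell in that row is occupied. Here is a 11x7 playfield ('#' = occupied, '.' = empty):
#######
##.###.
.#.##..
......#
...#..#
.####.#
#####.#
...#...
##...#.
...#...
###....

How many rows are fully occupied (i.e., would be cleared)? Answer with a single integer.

Check each row:
  row 0: 0 empty cells -> FULL (clear)
  row 1: 2 empty cells -> not full
  row 2: 4 empty cells -> not full
  row 3: 6 empty cells -> not full
  row 4: 5 empty cells -> not full
  row 5: 2 empty cells -> not full
  row 6: 1 empty cell -> not full
  row 7: 6 empty cells -> not full
  row 8: 4 empty cells -> not full
  row 9: 6 empty cells -> not full
  row 10: 4 empty cells -> not full
Total rows cleared: 1

Answer: 1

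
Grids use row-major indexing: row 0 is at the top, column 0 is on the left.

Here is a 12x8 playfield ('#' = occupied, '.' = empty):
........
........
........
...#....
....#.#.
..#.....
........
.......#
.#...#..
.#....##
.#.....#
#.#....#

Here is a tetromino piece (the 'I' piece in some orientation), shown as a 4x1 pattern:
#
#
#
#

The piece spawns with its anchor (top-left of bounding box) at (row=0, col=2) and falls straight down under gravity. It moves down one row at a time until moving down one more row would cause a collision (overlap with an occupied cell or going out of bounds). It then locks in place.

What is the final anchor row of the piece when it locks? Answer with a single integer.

Spawn at (row=0, col=2). Try each row:
  row 0: fits
  row 1: fits
  row 2: blocked -> lock at row 1

Answer: 1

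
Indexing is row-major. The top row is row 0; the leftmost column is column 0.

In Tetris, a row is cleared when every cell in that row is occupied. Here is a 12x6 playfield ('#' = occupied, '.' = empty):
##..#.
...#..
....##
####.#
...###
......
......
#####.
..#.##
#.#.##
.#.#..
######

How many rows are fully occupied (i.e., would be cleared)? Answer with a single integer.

Answer: 1

Derivation:
Check each row:
  row 0: 3 empty cells -> not full
  row 1: 5 empty cells -> not full
  row 2: 4 empty cells -> not full
  row 3: 1 empty cell -> not full
  row 4: 3 empty cells -> not full
  row 5: 6 empty cells -> not full
  row 6: 6 empty cells -> not full
  row 7: 1 empty cell -> not full
  row 8: 3 empty cells -> not full
  row 9: 2 empty cells -> not full
  row 10: 4 empty cells -> not full
  row 11: 0 empty cells -> FULL (clear)
Total rows cleared: 1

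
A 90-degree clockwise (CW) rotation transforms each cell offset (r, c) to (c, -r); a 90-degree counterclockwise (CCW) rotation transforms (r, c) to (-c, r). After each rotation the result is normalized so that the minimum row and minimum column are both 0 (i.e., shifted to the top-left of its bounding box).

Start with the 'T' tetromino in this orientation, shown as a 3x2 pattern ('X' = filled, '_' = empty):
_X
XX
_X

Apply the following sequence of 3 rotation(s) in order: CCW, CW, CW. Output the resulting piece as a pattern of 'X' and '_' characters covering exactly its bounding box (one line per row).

Answer: _X_
XXX

Derivation:
Start:
_X
XX
_X
After rotation 1 (CCW):
XXX
_X_
After rotation 2 (CW):
_X
XX
_X
After rotation 3 (CW):
_X_
XXX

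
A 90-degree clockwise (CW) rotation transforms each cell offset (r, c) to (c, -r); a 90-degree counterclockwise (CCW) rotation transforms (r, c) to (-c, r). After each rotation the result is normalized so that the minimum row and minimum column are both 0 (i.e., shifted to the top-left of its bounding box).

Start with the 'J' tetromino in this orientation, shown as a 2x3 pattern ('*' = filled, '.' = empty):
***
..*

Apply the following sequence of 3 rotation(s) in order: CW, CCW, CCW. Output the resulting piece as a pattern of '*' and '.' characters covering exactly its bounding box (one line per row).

Start:
***
..*
After rotation 1 (CW):
.*
.*
**
After rotation 2 (CCW):
***
..*
After rotation 3 (CCW):
**
*.
*.

Answer: **
*.
*.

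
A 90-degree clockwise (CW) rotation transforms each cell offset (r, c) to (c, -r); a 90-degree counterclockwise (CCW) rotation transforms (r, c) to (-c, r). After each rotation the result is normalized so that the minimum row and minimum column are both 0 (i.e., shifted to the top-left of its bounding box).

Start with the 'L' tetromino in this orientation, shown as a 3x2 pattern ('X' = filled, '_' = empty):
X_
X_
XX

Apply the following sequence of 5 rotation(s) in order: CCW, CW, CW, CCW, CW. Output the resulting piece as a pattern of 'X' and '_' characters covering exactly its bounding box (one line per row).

Answer: XXX
X__

Derivation:
Start:
X_
X_
XX
After rotation 1 (CCW):
__X
XXX
After rotation 2 (CW):
X_
X_
XX
After rotation 3 (CW):
XXX
X__
After rotation 4 (CCW):
X_
X_
XX
After rotation 5 (CW):
XXX
X__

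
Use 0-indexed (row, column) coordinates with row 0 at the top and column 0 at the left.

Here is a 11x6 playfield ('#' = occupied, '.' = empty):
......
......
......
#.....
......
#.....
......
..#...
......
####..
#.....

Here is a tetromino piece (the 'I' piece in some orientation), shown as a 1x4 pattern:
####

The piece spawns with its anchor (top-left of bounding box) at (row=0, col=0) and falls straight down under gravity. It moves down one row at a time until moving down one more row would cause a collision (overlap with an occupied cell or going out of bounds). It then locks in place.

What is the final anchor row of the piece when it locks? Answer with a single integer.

Spawn at (row=0, col=0). Try each row:
  row 0: fits
  row 1: fits
  row 2: fits
  row 3: blocked -> lock at row 2

Answer: 2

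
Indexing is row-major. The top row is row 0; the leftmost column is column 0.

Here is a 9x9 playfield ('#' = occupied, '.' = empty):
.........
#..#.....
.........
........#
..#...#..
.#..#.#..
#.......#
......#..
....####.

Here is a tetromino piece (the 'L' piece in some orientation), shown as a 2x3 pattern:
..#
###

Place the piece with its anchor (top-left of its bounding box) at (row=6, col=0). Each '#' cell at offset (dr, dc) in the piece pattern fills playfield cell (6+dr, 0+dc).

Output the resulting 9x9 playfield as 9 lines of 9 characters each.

Fill (6+0,0+2) = (6,2)
Fill (6+1,0+0) = (7,0)
Fill (6+1,0+1) = (7,1)
Fill (6+1,0+2) = (7,2)

Answer: .........
#..#.....
.........
........#
..#...#..
.#..#.#..
#.#.....#
###...#..
....####.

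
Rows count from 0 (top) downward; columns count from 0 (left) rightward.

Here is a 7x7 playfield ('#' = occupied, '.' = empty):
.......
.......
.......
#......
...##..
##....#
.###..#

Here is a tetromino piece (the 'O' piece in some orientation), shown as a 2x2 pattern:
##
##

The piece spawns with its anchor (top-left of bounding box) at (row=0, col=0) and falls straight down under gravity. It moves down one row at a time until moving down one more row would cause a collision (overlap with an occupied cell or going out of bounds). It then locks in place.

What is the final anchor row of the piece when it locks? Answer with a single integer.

Answer: 1

Derivation:
Spawn at (row=0, col=0). Try each row:
  row 0: fits
  row 1: fits
  row 2: blocked -> lock at row 1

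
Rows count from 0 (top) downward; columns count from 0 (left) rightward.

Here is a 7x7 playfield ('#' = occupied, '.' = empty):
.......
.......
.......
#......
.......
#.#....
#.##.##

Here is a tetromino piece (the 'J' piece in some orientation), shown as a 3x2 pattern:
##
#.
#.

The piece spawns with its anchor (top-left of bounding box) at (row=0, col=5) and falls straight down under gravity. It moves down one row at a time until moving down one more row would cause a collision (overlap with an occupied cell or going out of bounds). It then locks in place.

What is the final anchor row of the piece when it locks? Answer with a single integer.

Answer: 3

Derivation:
Spawn at (row=0, col=5). Try each row:
  row 0: fits
  row 1: fits
  row 2: fits
  row 3: fits
  row 4: blocked -> lock at row 3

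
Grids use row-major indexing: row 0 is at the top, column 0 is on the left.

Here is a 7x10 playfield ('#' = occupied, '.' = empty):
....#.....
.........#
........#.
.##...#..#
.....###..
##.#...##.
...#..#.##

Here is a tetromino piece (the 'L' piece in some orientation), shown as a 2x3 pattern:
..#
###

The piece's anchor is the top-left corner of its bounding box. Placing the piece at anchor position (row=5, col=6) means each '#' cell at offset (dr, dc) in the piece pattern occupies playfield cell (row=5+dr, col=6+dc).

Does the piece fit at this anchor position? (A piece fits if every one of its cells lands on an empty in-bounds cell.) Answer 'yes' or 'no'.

Answer: no

Derivation:
Check each piece cell at anchor (5, 6):
  offset (0,2) -> (5,8): occupied ('#') -> FAIL
  offset (1,0) -> (6,6): occupied ('#') -> FAIL
  offset (1,1) -> (6,7): empty -> OK
  offset (1,2) -> (6,8): occupied ('#') -> FAIL
All cells valid: no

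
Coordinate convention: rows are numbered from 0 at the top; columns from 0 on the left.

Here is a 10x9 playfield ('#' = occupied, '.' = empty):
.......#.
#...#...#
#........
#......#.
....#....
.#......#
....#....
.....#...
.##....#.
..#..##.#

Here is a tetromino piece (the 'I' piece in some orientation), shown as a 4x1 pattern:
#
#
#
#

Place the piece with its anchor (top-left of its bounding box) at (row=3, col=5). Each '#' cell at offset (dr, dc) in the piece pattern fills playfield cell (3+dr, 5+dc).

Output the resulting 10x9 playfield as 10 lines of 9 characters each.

Fill (3+0,5+0) = (3,5)
Fill (3+1,5+0) = (4,5)
Fill (3+2,5+0) = (5,5)
Fill (3+3,5+0) = (6,5)

Answer: .......#.
#...#...#
#........
#....#.#.
....##...
.#...#..#
....##...
.....#...
.##....#.
..#..##.#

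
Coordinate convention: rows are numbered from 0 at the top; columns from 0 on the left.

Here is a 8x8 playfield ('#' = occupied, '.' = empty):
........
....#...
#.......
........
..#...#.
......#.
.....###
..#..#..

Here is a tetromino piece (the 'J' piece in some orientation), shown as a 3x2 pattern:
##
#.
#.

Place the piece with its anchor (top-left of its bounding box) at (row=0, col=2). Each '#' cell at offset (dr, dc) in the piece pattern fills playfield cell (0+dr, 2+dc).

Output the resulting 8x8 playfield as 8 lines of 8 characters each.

Answer: ..##....
..#.#...
#.#.....
........
..#...#.
......#.
.....###
..#..#..

Derivation:
Fill (0+0,2+0) = (0,2)
Fill (0+0,2+1) = (0,3)
Fill (0+1,2+0) = (1,2)
Fill (0+2,2+0) = (2,2)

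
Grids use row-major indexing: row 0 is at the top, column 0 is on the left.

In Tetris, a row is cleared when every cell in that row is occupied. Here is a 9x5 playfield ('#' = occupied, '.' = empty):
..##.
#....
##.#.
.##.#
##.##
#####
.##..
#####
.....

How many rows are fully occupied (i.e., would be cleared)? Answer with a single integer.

Check each row:
  row 0: 3 empty cells -> not full
  row 1: 4 empty cells -> not full
  row 2: 2 empty cells -> not full
  row 3: 2 empty cells -> not full
  row 4: 1 empty cell -> not full
  row 5: 0 empty cells -> FULL (clear)
  row 6: 3 empty cells -> not full
  row 7: 0 empty cells -> FULL (clear)
  row 8: 5 empty cells -> not full
Total rows cleared: 2

Answer: 2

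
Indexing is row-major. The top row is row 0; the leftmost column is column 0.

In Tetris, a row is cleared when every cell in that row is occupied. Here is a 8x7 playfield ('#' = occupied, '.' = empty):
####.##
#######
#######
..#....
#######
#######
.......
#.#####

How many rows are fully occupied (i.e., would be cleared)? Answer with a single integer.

Check each row:
  row 0: 1 empty cell -> not full
  row 1: 0 empty cells -> FULL (clear)
  row 2: 0 empty cells -> FULL (clear)
  row 3: 6 empty cells -> not full
  row 4: 0 empty cells -> FULL (clear)
  row 5: 0 empty cells -> FULL (clear)
  row 6: 7 empty cells -> not full
  row 7: 1 empty cell -> not full
Total rows cleared: 4

Answer: 4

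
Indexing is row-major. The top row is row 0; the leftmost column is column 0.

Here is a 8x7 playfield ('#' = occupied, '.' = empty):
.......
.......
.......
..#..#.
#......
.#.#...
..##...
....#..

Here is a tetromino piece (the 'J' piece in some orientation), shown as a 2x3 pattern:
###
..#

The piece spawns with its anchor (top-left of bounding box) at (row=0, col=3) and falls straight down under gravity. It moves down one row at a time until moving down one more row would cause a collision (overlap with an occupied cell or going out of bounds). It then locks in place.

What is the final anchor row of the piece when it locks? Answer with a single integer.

Answer: 1

Derivation:
Spawn at (row=0, col=3). Try each row:
  row 0: fits
  row 1: fits
  row 2: blocked -> lock at row 1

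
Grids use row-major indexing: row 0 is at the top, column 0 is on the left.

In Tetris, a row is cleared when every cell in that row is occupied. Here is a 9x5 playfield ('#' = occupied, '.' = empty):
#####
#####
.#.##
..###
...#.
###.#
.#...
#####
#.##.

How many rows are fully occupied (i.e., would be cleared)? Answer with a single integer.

Check each row:
  row 0: 0 empty cells -> FULL (clear)
  row 1: 0 empty cells -> FULL (clear)
  row 2: 2 empty cells -> not full
  row 3: 2 empty cells -> not full
  row 4: 4 empty cells -> not full
  row 5: 1 empty cell -> not full
  row 6: 4 empty cells -> not full
  row 7: 0 empty cells -> FULL (clear)
  row 8: 2 empty cells -> not full
Total rows cleared: 3

Answer: 3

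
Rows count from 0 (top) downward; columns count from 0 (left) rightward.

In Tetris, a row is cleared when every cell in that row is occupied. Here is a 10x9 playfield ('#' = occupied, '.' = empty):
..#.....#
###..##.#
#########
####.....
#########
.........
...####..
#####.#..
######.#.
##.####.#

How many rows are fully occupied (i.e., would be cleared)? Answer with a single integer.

Check each row:
  row 0: 7 empty cells -> not full
  row 1: 3 empty cells -> not full
  row 2: 0 empty cells -> FULL (clear)
  row 3: 5 empty cells -> not full
  row 4: 0 empty cells -> FULL (clear)
  row 5: 9 empty cells -> not full
  row 6: 5 empty cells -> not full
  row 7: 3 empty cells -> not full
  row 8: 2 empty cells -> not full
  row 9: 2 empty cells -> not full
Total rows cleared: 2

Answer: 2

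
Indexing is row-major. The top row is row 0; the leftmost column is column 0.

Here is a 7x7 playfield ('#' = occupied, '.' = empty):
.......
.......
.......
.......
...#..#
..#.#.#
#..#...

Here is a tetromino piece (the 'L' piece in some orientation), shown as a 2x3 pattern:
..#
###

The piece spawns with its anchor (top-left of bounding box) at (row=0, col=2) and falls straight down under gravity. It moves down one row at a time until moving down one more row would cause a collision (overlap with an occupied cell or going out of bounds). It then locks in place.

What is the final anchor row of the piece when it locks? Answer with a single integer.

Spawn at (row=0, col=2). Try each row:
  row 0: fits
  row 1: fits
  row 2: fits
  row 3: blocked -> lock at row 2

Answer: 2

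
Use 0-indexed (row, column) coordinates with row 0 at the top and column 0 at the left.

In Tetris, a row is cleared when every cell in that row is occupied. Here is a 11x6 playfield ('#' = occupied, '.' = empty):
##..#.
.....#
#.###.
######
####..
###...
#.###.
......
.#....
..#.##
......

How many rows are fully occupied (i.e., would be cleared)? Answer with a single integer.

Answer: 1

Derivation:
Check each row:
  row 0: 3 empty cells -> not full
  row 1: 5 empty cells -> not full
  row 2: 2 empty cells -> not full
  row 3: 0 empty cells -> FULL (clear)
  row 4: 2 empty cells -> not full
  row 5: 3 empty cells -> not full
  row 6: 2 empty cells -> not full
  row 7: 6 empty cells -> not full
  row 8: 5 empty cells -> not full
  row 9: 3 empty cells -> not full
  row 10: 6 empty cells -> not full
Total rows cleared: 1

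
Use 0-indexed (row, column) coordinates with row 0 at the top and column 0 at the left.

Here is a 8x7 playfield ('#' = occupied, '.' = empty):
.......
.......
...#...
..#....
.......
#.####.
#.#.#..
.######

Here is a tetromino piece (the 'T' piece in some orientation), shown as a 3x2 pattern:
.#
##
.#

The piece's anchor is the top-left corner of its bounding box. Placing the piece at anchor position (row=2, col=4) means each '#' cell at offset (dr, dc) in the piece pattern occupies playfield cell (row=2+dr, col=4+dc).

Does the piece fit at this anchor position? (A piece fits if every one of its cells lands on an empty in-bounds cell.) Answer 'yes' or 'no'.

Answer: yes

Derivation:
Check each piece cell at anchor (2, 4):
  offset (0,1) -> (2,5): empty -> OK
  offset (1,0) -> (3,4): empty -> OK
  offset (1,1) -> (3,5): empty -> OK
  offset (2,1) -> (4,5): empty -> OK
All cells valid: yes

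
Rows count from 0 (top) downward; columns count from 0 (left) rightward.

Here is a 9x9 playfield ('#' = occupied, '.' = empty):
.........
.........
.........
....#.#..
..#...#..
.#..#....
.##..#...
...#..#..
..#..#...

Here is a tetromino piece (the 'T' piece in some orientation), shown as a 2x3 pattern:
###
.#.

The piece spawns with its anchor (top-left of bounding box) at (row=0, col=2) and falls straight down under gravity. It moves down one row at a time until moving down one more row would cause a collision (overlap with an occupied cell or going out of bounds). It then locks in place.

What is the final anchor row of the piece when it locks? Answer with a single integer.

Answer: 2

Derivation:
Spawn at (row=0, col=2). Try each row:
  row 0: fits
  row 1: fits
  row 2: fits
  row 3: blocked -> lock at row 2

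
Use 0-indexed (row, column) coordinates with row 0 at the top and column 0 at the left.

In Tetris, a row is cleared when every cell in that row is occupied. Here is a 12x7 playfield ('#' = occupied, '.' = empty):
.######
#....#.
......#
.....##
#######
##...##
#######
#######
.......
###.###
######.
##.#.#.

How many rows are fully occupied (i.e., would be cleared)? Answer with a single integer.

Answer: 3

Derivation:
Check each row:
  row 0: 1 empty cell -> not full
  row 1: 5 empty cells -> not full
  row 2: 6 empty cells -> not full
  row 3: 5 empty cells -> not full
  row 4: 0 empty cells -> FULL (clear)
  row 5: 3 empty cells -> not full
  row 6: 0 empty cells -> FULL (clear)
  row 7: 0 empty cells -> FULL (clear)
  row 8: 7 empty cells -> not full
  row 9: 1 empty cell -> not full
  row 10: 1 empty cell -> not full
  row 11: 3 empty cells -> not full
Total rows cleared: 3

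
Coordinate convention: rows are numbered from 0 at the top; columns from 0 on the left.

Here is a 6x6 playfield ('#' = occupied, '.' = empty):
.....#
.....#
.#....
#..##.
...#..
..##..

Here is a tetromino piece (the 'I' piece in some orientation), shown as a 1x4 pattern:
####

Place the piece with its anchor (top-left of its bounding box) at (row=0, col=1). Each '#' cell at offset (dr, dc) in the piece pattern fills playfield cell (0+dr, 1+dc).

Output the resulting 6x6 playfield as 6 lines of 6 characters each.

Answer: .#####
.....#
.#....
#..##.
...#..
..##..

Derivation:
Fill (0+0,1+0) = (0,1)
Fill (0+0,1+1) = (0,2)
Fill (0+0,1+2) = (0,3)
Fill (0+0,1+3) = (0,4)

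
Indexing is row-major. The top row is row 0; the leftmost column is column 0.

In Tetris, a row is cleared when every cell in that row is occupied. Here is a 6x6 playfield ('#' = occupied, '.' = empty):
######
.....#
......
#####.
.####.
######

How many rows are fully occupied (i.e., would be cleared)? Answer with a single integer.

Check each row:
  row 0: 0 empty cells -> FULL (clear)
  row 1: 5 empty cells -> not full
  row 2: 6 empty cells -> not full
  row 3: 1 empty cell -> not full
  row 4: 2 empty cells -> not full
  row 5: 0 empty cells -> FULL (clear)
Total rows cleared: 2

Answer: 2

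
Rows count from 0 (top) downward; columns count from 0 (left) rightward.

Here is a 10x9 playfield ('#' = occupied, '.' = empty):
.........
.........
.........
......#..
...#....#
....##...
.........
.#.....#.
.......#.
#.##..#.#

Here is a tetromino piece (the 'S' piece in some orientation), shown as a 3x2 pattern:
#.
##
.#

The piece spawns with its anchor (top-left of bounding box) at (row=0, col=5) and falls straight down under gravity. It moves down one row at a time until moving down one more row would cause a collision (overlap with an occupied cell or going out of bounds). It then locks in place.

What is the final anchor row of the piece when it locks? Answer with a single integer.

Answer: 0

Derivation:
Spawn at (row=0, col=5). Try each row:
  row 0: fits
  row 1: blocked -> lock at row 0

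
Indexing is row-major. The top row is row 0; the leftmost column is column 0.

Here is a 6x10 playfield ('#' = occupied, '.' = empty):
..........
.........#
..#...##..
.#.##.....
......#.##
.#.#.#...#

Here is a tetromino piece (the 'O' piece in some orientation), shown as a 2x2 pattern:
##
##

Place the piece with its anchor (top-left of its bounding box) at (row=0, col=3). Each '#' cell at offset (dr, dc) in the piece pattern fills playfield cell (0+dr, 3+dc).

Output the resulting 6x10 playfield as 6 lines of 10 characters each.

Answer: ...##.....
...##....#
..#...##..
.#.##.....
......#.##
.#.#.#...#

Derivation:
Fill (0+0,3+0) = (0,3)
Fill (0+0,3+1) = (0,4)
Fill (0+1,3+0) = (1,3)
Fill (0+1,3+1) = (1,4)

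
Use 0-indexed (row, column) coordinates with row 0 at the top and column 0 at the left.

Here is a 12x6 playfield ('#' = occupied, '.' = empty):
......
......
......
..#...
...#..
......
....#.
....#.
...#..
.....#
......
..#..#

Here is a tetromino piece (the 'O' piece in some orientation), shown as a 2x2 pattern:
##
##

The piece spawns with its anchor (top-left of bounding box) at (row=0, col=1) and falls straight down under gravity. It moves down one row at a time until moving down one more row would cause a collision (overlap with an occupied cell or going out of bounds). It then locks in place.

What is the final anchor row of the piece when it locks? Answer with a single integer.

Spawn at (row=0, col=1). Try each row:
  row 0: fits
  row 1: fits
  row 2: blocked -> lock at row 1

Answer: 1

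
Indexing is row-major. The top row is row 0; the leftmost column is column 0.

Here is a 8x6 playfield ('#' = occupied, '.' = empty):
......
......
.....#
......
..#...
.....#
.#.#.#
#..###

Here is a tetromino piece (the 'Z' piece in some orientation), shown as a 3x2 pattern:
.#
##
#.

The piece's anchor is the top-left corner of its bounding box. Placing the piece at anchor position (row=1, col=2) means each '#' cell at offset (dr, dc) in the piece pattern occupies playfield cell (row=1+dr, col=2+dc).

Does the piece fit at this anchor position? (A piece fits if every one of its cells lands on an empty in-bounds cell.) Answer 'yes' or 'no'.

Check each piece cell at anchor (1, 2):
  offset (0,1) -> (1,3): empty -> OK
  offset (1,0) -> (2,2): empty -> OK
  offset (1,1) -> (2,3): empty -> OK
  offset (2,0) -> (3,2): empty -> OK
All cells valid: yes

Answer: yes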